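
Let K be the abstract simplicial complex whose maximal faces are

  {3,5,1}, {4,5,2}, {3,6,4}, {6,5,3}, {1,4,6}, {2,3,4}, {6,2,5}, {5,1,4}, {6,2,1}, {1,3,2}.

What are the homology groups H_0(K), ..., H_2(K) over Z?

K has 6 vertices, 15 edges, 10 triangles.
rank ∂_0 = 0, rank ∂_1 = 5 ⇒ b_0 = 6 − 0 − 5 = 1; all invariant factors of ∂_1 are 1 so no torsion. So H_0 = Z.
rank ∂_1 = 5, rank ∂_2 = 10 ⇒ b_1 = 15 − 5 − 10 = 0; ∂_2 has invariant factor(s) [2] giving torsion. So H_1 = Z/2.
rank ∂_2 = 10, rank ∂_3 = 0 ⇒ b_2 = 10 − 10 − 0 = 0. So H_2 = 0.

H_0 ≅ Z,  H_1 ≅ Z/2,  H_2 = 0.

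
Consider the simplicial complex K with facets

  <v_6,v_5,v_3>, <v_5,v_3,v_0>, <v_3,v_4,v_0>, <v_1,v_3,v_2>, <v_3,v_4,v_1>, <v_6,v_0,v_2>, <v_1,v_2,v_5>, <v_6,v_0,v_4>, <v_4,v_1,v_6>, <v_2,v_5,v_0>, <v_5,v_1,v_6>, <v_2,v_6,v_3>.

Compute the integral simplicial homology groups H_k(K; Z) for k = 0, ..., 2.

H_0 ≅ Z,  H_1 ≅ Z_2,  H_2 = 0.

Take the total order v_0 < v_1 < v_2 < v_3 < v_4 < v_5 < v_6 on the vertex set. Then K (dimension 2) consists of the simplices:

  0-simplices (7): [v_0], [v_1], [v_2], [v_3], [v_4], [v_5], [v_6]
  1-simplices (18): (18 of them)
  2-simplices (12): (12 of them)

Hence C_0 ≅ Z^7, C_1 ≅ Z^18, C_2 ≅ Z^12.

Boundary ∂_1: C_1 → C_0 is given by ∂[p,q] = [q] − [p].
This gives a 7×18 integer matrix of rank 6; reducing to Smith normal form yields diagonal entries (1,1,1,1,1,1).

∂_2: C_2 → C_1 sends each 2-simplex [p,q,r] to [q,r] − [p,r] + [p,q]. For instance
  ∂[v_3,v_5,v_6] = [v_5,v_6] − [v_3,v_6] + [v_3,v_5],
  ∂[v_1,v_4,v_6] = [v_4,v_6] − [v_1,v_6] + [v_1,v_4].
The resulting 18×12 matrix has rank 12, and its Smith normal form has invariant factors (1,1,1,1,1,1,1,1,1,1,1,2).

Computing H_k = (kernel of ∂_k) / (image of ∂_{k+1}):

  H_0: rank C_0 − rank ∂_1 = 7 − 6 = 1, and the invariant factors of ∂_1 are all 1, so H_0 ≅ Z.
  H_1: rank ker ∂_1 − rank ∂_2 = (18 − 6) − 12 = 0, and ∂_2 has invariant factor 2 > 1, so H_1 ≅ Z_2.
  H_2: rank ker ∂_2 − rank ∂_3 = (12 − 12) − 0 = 0, and there is no ∂_3, so H_2 ≅ 0.

(K is a triangulation of the real projective plane RP^2.)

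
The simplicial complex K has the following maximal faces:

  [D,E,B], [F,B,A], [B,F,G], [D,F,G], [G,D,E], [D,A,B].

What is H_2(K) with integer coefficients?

H_2 ≅ 0.

Take the total order A < B < D < E < F < G on the vertex set. Then K (dimension 2) consists of the simplices:

  0-simplices (6): A, B, D, E, F, G
  1-simplices (12): AB, AD, AF, BD, BE, BF, BG, DE, DF, DG, EG, FG
  2-simplices (6): ABD, ABF, BDE, BFG, DEG, DFG

Hence C_0 ≅ Z^6, C_1 ≅ Z^12, C_2 ≅ Z^6.

The boundary map ∂_1: C_1 → C_0 maps an edge to its endpoints' difference, ∂[p,q] = q − p. For instance
  ∂AF = F − A.
This gives a 6×12 integer matrix of rank 5; reducing to Smith normal form yields diagonal entries (1,1,1,1,1).

∂_2: C_2 → C_1 maps a triangle to the signed sum of its edges. For instance
  ∂DEG = EG − DG + DE,
  ∂BDE = DE − BE + BD.
As a 12×6 matrix over Z this has rank 6, with invariant factors (1,1,1,1,1,1).

Reading off H_k = ker ∂_k / im ∂_{k+1}:

  H_2: rank ker ∂_2 − rank ∂_3 = (6 − 6) − 0 = 0, and there is no ∂_3, so H_2 = 0.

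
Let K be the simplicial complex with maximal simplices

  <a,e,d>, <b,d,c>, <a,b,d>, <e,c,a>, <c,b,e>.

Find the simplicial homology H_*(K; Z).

H_0 = Z,  H_1 = Z,  H_2 = 0.

Order the vertices as a < b < c < d < e. Listing each simplex with vertices in this order, K has dimension 2 with simplices:

  0-simplices (5): a, b, c, d, e
  1-simplices (10): ab, ac, ad, ae, bc, bd, be, cd, ce, de
  2-simplices (5): abd, ace, ade, bcd, bce

Hence C_0 ≅ Z^5, C_1 ≅ Z^10, C_2 ≅ Z^5.

The boundary map ∂_1: C_1 → C_0 maps an edge to its endpoints' difference, ∂[p,q] = q − p.
The resulting 5×10 matrix has rank 4, and its Smith normal form has invariant factors (1,1,1,1).

Boundary ∂_2: C_2 → C_1 sends each 2-simplex [p,q,r] to [q,r] − [p,r] + [p,q]. For instance
  ∂abd = bd − ad + ab,
  ∂bce = ce − be + bc.
As a 10×5 matrix over Z this has rank 5, with invariant factors (1,1,1,1,1).

From H_k ≅ ker(∂_k) / im(∂_{k+1}) we obtain:

  H_0: rank C_0 − rank ∂_1 = 5 − 4 = 1, and the invariant factors of ∂_1 are all 1, so H_0 = Z.
  H_1: rank ker ∂_1 − rank ∂_2 = (10 − 4) − 5 = 1, and the invariant factors of ∂_2 are all 1, so H_1 = Z.
  H_2: rank ker ∂_2 − rank ∂_3 = (5 − 5) − 0 = 0, and there is no ∂_3, so H_2 = 0.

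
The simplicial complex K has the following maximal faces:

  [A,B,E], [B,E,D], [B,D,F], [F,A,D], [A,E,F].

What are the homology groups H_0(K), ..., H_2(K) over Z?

We work with the vertex ordering A < B < D < E < F. The simplices of K, each written with vertices in increasing order, are:

  0-simplices (5): A, B, D, E, F
  1-simplices (10): AB, AD, AE, AF, BD, BE, BF, DE, DF, EF
  2-simplices (5): ABE, ADF, AEF, BDE, BDF

giving chain groups C_0 ≅ Z^5, C_1 ≅ Z^10, C_2 ≅ Z^5.

Boundary ∂_1: C_1 → C_0 maps an edge to its endpoints' difference, ∂[p,q] = q − p. For instance
  ∂AB = B − A.
The resulting 5×10 matrix has rank 4, and its Smith normal form has invariant factors (1,1,1,1).

The boundary map ∂_2: C_2 → C_1 maps a triangle to the signed sum of its edges. For instance
  ∂AEF = EF − AF + AE,
  ∂ABE = BE − AE + AB.
This gives a 10×5 integer matrix of rank 5; reducing to Smith normal form yields diagonal entries (1,1,1,1,1).

Computing H_k = (kernel of ∂_k) / (image of ∂_{k+1}):

  H_0: rank C_0 − rank ∂_1 = 5 − 4 = 1, and the invariant factors of ∂_1 are all 1, so H_0 ≅ Z.
  H_1: rank ker ∂_1 − rank ∂_2 = (10 − 4) − 5 = 1, and the invariant factors of ∂_2 are all 1, so H_1 ≅ Z.
  H_2: rank ker ∂_2 − rank ∂_3 = (5 − 5) − 0 = 0, and there is no ∂_3, so H_2 ≅ 0.

(K is a triangulation of the Möbius band.)

H_0 ≅ Z,  H_1 ≅ Z,  H_2 = 0.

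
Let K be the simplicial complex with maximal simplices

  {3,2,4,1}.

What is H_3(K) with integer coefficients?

Take the total order 1 < 2 < 3 < 4 on the vertex set. Then K (dimension 3) consists of the simplices:

  0-simplices (4): [1], [2], [3], [4]
  1-simplices (6): [1,2], [1,3], [1,4], [2,3], [2,4], [3,4]
  2-simplices (4): [1,2,3], [1,2,4], [1,3,4], [2,3,4]
  3-simplices (1): [1,2,3,4]

so the chain groups are C_0 ≅ Z^4, C_1 ≅ Z^6, C_2 ≅ Z^4, C_3 ≅ Z^1.

The boundary map ∂_1: C_1 → C_0 is given by ∂[p,q] = [q] − [p]. For instance
  ∂[2,4] = [4] − [2].
The 4×6 boundary matrix has rank 3 and Smith normal form diag(1,1,1).

The boundary map ∂_2: C_2 → C_1 acts by ∂[p,q,r] = [q,r] − [p,r] + [p,q]. For instance
  ∂[2,3,4] = [3,4] − [2,4] + [2,3],
  ∂[1,2,3] = [2,3] − [1,3] + [1,2].
This gives a 6×4 integer matrix of rank 3; reducing to Smith normal form yields diagonal entries (1,1,1).

∂_3: C_3 → C_2 sends each 3-simplex σ to the alternating sum Σ_i (−1)^i (σ with its i-th vertex removed). For instance
  ∂[1,2,3,4] = [2,3,4] − [1,3,4] + [1,2,4] − [1,2,3].
The resulting 4×1 matrix has rank 1, and its Smith normal form has invariant factors (1).

Computing H_k = (kernel of ∂_k) / (image of ∂_{k+1}):

  H_3: rank ker ∂_3 − rank ∂_4 = (1 − 1) − 0 = 0, and there is no ∂_4, so H_3 = 0.

H_3 = 0.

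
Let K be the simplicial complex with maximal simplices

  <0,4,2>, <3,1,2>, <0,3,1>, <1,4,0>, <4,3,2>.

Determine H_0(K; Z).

Take the total order 0 < 1 < 2 < 3 < 4 on the vertex set. Then K (dimension 2) consists of the simplices:

  0-simplices (5): [0], [1], [2], [3], [4]
  1-simplices (10): [0,1], [0,2], [0,3], [0,4], [1,2], [1,3], [1,4], [2,3], [2,4], [3,4]
  2-simplices (5): [0,1,3], [0,1,4], [0,2,4], [1,2,3], [2,3,4]

so the chain groups are C_0 ≅ Z^5, C_1 ≅ Z^10, C_2 ≅ Z^5.

Boundary ∂_1: C_1 → C_0 sends each edge [p,q] (with p < q) to q − p. For instance
  ∂[1,4] = [4] − [1].
The 5×10 boundary matrix has rank 4 and Smith normal form diag(1,1,1,1).

∂_2: C_2 → C_1 maps a triangle to the signed sum of its edges. For instance
  ∂[1,2,3] = [2,3] − [1,3] + [1,2],
  ∂[2,3,4] = [3,4] − [2,4] + [2,3].
This gives a 10×5 integer matrix of rank 5; reducing to Smith normal form yields diagonal entries (1,1,1,1,1).

Computing H_k = (kernel of ∂_k) / (image of ∂_{k+1}):

  H_0: rank C_0 − rank ∂_1 = 5 − 4 = 1, and the invariant factors of ∂_1 are all 1, so H_0 ≅ Z.

(K is a triangulation of the Möbius band.)

H_0 = Z.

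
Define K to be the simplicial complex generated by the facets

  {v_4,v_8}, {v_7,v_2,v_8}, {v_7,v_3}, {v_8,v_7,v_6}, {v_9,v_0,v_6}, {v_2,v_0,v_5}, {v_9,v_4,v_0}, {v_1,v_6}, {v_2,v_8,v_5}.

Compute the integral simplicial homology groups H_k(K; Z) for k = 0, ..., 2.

Take the total order v_0 < v_1 < v_2 < v_3 < v_4 < v_5 < v_6 < v_7 < v_8 < v_9 on the vertex set. Then K (dimension 2) consists of the simplices:

  0-simplices (10): [v_0], [v_1], [v_2], [v_3], [v_4], [v_5], [v_6], [v_7], [v_8], [v_9]
  1-simplices (17): (17 of them)
  2-simplices (6): [v_0,v_2,v_5], [v_0,v_4,v_9], [v_0,v_6,v_9], [v_2,v_5,v_8], [v_2,v_7,v_8], [v_6,v_7,v_8]

so the chain groups are C_0 ≅ Z^10, C_1 ≅ Z^17, C_2 ≅ Z^6.

The boundary map ∂_1: C_1 → C_0 sends each edge [p,q] (with p < q) to q − p. For instance
  ∂[v_7,v_8] = [v_8] − [v_7].
As a 10×17 matrix over Z this has rank 9, with invariant factors (1,1,1,1,1,1,1,1,1).

The boundary map ∂_2: C_2 → C_1 maps a triangle to the signed sum of its edges. For instance
  ∂[v_6,v_7,v_8] = [v_7,v_8] − [v_6,v_8] + [v_6,v_7],
  ∂[v_2,v_7,v_8] = [v_7,v_8] − [v_2,v_8] + [v_2,v_7].
As a 17×6 matrix over Z this has rank 6, with invariant factors (1,1,1,1,1,1).

Now H_k = ker ∂_k / im ∂_{k+1}, so:

  H_0: rank C_0 − rank ∂_1 = 10 − 9 = 1, and the invariant factors of ∂_1 are all 1, so H_0 = Z.
  H_1: rank ker ∂_1 − rank ∂_2 = (17 − 9) − 6 = 2, and the invariant factors of ∂_2 are all 1, so H_1 = Z^2.
  H_2: rank ker ∂_2 − rank ∂_3 = (6 − 6) − 0 = 0, and there is no ∂_3, so H_2 = 0.

H_0 = Z,  H_1 = Z^2,  H_2 = 0.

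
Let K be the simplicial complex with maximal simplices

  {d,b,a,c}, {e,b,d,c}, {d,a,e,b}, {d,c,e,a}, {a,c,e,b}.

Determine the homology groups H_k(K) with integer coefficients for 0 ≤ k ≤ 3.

Take the total order a < b < c < d < e on the vertex set. Then K (dimension 3) consists of the simplices:

  0-simplices (5): a, b, c, d, e
  1-simplices (10): ab, ac, ad, ae, bc, bd, be, cd, ce, de
  2-simplices (10): abc, abd, abe, acd, ace, ade, bcd, bce, bde, cde
  3-simplices (5): abcd, abce, abde, acde, bcde

so the chain groups are C_0 ≅ Z^5, C_1 ≅ Z^10, C_2 ≅ Z^10, C_3 ≅ Z^5.

The boundary map ∂_1: C_1 → C_0 maps an edge to its endpoints' difference, ∂[p,q] = q − p. For instance
  ∂ae = e − a.
As a 5×10 matrix over Z this has rank 4, with invariant factors (1,1,1,1).

∂_2: C_2 → C_1 maps a triangle to the signed sum of its edges. For instance
  ∂cde = de − ce + cd,
  ∂abe = be − ae + ab.
The 10×10 boundary matrix has rank 6 and Smith normal form diag(1,1,1,1,1,1).

Boundary ∂_3: C_3 → C_2 sends each 3-simplex σ to the alternating sum Σ_i (−1)^i (σ with its i-th vertex removed). For instance
  ∂abde = bde − ade + abe − abd,
  ∂abcd = bcd − acd + abd − abc.
This gives a 10×5 integer matrix of rank 4; reducing to Smith normal form yields diagonal entries (1,1,1,1).

From H_k ≅ ker(∂_k) / im(∂_{k+1}) we obtain:

  H_0: rank C_0 − rank ∂_1 = 5 − 4 = 1, and the invariant factors of ∂_1 are all 1, so H_0 ≅ Z.
  H_1: rank ker ∂_1 − rank ∂_2 = (10 − 4) − 6 = 0, and the invariant factors of ∂_2 are all 1, so H_1 ≅ 0.
  H_2: rank ker ∂_2 − rank ∂_3 = (10 − 6) − 4 = 0, and the invariant factors of ∂_3 are all 1, so H_2 ≅ 0.
  H_3: rank ker ∂_3 − rank ∂_4 = (5 − 4) − 0 = 1, and there is no ∂_4, so H_3 ≅ Z.

As a check, the Euler characteristic is 5 − 10 + 10 − 5 = 0, which agrees with 1 − 0 + 0 − 1 = 0.

H_0 = Z,  H_1 = 0,  H_2 = 0,  H_3 = Z.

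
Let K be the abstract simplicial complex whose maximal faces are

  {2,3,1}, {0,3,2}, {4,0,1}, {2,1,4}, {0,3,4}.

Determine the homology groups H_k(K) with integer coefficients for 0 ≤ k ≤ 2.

Order the vertices as 0 < 1 < 2 < 3 < 4. Listing each simplex with vertices in this order, K has dimension 2 with simplices:

  0-simplices (5): [0], [1], [2], [3], [4]
  1-simplices (10): [0,1], [0,2], [0,3], [0,4], [1,2], [1,3], [1,4], [2,3], [2,4], [3,4]
  2-simplices (5): [0,1,4], [0,2,3], [0,3,4], [1,2,3], [1,2,4]

Hence C_0 ≅ Z^5, C_1 ≅ Z^10, C_2 ≅ Z^5.

∂_1: C_1 → C_0 sends each edge [p,q] (with p < q) to q − p. For instance
  ∂[3,4] = [4] − [3].
As a 5×10 matrix over Z this has rank 4, with invariant factors (1,1,1,1).

Boundary ∂_2: C_2 → C_1 sends each 2-simplex [p,q,r] to [q,r] − [p,r] + [p,q]. For instance
  ∂[1,2,3] = [2,3] − [1,3] + [1,2],
  ∂[0,2,3] = [2,3] − [0,3] + [0,2].
This gives a 10×5 integer matrix of rank 5; reducing to Smith normal form yields diagonal entries (1,1,1,1,1).

Reading off H_k = ker ∂_k / im ∂_{k+1}:

  H_0: rank C_0 − rank ∂_1 = 5 − 4 = 1, and the invariant factors of ∂_1 are all 1, so H_0 = Z.
  H_1: rank ker ∂_1 − rank ∂_2 = (10 − 4) − 5 = 1, and the invariant factors of ∂_2 are all 1, so H_1 = Z.
  H_2: rank ker ∂_2 − rank ∂_3 = (5 − 5) − 0 = 0, and there is no ∂_3, so H_2 = 0.

H_0 = Z,  H_1 = Z,  H_2 = 0.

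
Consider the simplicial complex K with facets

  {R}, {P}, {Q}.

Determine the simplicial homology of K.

H_0 ≅ Z^3.

Fix the vertex order P < Q < R and write every simplex with vertices in increasing order. Then dim K = 0 and the simplices of K are:

  0-simplices (3): P, Q, R

Hence C_0 ≅ Z^3.

Reading off H_k = ker ∂_k / im ∂_{k+1}:

  H_0: rank C_0 − rank ∂_1 = 3 − 0 = 3, and there is no ∂_1, so H_0 = Z^3.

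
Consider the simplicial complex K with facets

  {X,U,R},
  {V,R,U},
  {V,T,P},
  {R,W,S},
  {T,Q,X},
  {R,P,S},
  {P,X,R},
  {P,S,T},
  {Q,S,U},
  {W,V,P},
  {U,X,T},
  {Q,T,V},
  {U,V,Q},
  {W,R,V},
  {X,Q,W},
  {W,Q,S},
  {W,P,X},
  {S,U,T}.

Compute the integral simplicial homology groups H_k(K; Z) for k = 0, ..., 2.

Order the vertices as P < Q < R < S < T < U < V < W < X. Listing each simplex with vertices in this order, K has dimension 2 with simplices:

  0-simplices (9): P, Q, R, S, T, U, V, W, X
  1-simplices (27): PR, PS, PT, PV, PW, PX, QS, QT, QU, QV, QW, QX, RS, RU, RV, RW, RX, ST, SU, SW, TU, TV, TX, UV, UX, VW, WX
  2-simplices (18): PRS, PRX, PST, PTV, PVW, PWX, QSU, QSW, QTV, QTX, QUV, QWX, RSW, RUV, RUX, RVW, STU, TUX

Hence C_0 ≅ Z^9, C_1 ≅ Z^27, C_2 ≅ Z^18.

∂_1: C_1 → C_0 maps an edge to its endpoints' difference, ∂[p,q] = q − p. For instance
  ∂QT = T − Q.
This gives a 9×27 integer matrix of rank 8; reducing to Smith normal form yields diagonal entries (1,1,1,1,1,1,1,1).

The boundary map ∂_2: C_2 → C_1 acts by ∂[p,q,r] = [q,r] − [p,r] + [p,q]. For instance
  ∂RUV = UV − RV + RU,
  ∂QSW = SW − QW + QS.
The 27×18 boundary matrix has rank 18 and Smith normal form diag(1,1,1,1,1,1,1,1,1,1,1,1,1,1,1,1,1,2).

Reading off H_k = ker ∂_k / im ∂_{k+1}:

  H_0: rank C_0 − rank ∂_1 = 9 − 8 = 1, and the invariant factors of ∂_1 are all 1, so H_0 ≅ Z.
  H_1: rank ker ∂_1 − rank ∂_2 = (27 − 8) − 18 = 1, and ∂_2 has invariant factor 2 > 1, so H_1 ≅ Z ⊕ Z/2Z.
  H_2: rank ker ∂_2 − rank ∂_3 = (18 − 18) − 0 = 0, and there is no ∂_3, so H_2 ≅ 0.

H_0 ≅ Z,  H_1 ≅ Z ⊕ Z/2Z,  H_2 = 0.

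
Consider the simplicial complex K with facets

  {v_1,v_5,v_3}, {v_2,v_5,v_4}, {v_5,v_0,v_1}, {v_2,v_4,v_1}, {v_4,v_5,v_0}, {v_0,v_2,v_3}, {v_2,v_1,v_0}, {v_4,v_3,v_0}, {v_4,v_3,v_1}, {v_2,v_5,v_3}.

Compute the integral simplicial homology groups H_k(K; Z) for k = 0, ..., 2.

H_0 ≅ Z,  H_1 ≅ Z_2,  H_2 = 0.

Take the total order v_0 < v_1 < v_2 < v_3 < v_4 < v_5 on the vertex set. Then K (dimension 2) consists of the simplices:

  0-simplices (6): [v_0], [v_1], [v_2], [v_3], [v_4], [v_5]
  1-simplices (15): (15 of them)
  2-simplices (10): [v_0,v_1,v_2], [v_0,v_1,v_5], [v_0,v_2,v_3], [v_0,v_3,v_4], [v_0,v_4,v_5], [v_1,v_2,v_4], [v_1,v_3,v_4], [v_1,v_3,v_5], [v_2,v_3,v_5], [v_2,v_4,v_5]

so the chain groups are C_0 ≅ Z^6, C_1 ≅ Z^15, C_2 ≅ Z^10.

∂_1: C_1 → C_0 sends each edge [p,q] (with p < q) to q − p.
This gives a 6×15 integer matrix of rank 5; reducing to Smith normal form yields diagonal entries (1,1,1,1,1).

The boundary map ∂_2: C_2 → C_1 sends each 2-simplex [p,q,r] to [q,r] − [p,r] + [p,q]. For instance
  ∂[v_0,v_3,v_4] = [v_3,v_4] − [v_0,v_4] + [v_0,v_3],
  ∂[v_2,v_3,v_5] = [v_3,v_5] − [v_2,v_5] + [v_2,v_3].
As a 15×10 matrix over Z this has rank 10, with invariant factors (1,1,1,1,1,1,1,1,1,2).

Now H_k = ker ∂_k / im ∂_{k+1}, so:

  H_0: rank C_0 − rank ∂_1 = 6 − 5 = 1, and the invariant factors of ∂_1 are all 1, so H_0 ≅ Z.
  H_1: rank ker ∂_1 − rank ∂_2 = (15 − 5) − 10 = 0, and ∂_2 has invariant factor 2 > 1, so H_1 ≅ Z_2.
  H_2: rank ker ∂_2 − rank ∂_3 = (10 − 10) − 0 = 0, and there is no ∂_3, so H_2 ≅ 0.

As a check, the Euler characteristic is 6 − 15 + 10 = 1, which agrees with 1 − 0 + 0 = 1.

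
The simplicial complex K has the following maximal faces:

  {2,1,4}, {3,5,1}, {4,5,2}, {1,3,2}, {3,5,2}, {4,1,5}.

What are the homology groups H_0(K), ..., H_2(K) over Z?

H_0 = Z,  H_1 = 0,  H_2 = Z.

K has 5 vertices, 9 edges, 6 triangles.
rank ∂_0 = 0, rank ∂_1 = 4 ⇒ b_0 = 5 − 0 − 4 = 1; all invariant factors of ∂_1 are 1 so no torsion. So H_0 = Z.
rank ∂_1 = 4, rank ∂_2 = 5 ⇒ b_1 = 9 − 4 − 5 = 0; all invariant factors of ∂_2 are 1 so no torsion. So H_1 = 0.
rank ∂_2 = 5, rank ∂_3 = 0 ⇒ b_2 = 6 − 5 − 0 = 1. So H_2 = Z.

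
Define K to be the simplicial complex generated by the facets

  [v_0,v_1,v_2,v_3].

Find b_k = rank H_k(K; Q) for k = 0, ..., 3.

b_0 = 1, b_1 = 0, b_2 = 0, b_3 = 0.

We work with the vertex ordering v_0 < v_1 < v_2 < v_3. The simplices of K, each written with vertices in increasing order, are:

  0-simplices (4): [v_0], [v_1], [v_2], [v_3]
  1-simplices (6): [v_0,v_1], [v_0,v_2], [v_0,v_3], [v_1,v_2], [v_1,v_3], [v_2,v_3]
  2-simplices (4): [v_0,v_1,v_2], [v_0,v_1,v_3], [v_0,v_2,v_3], [v_1,v_2,v_3]
  3-simplices (1): [v_0,v_1,v_2,v_3]

giving chain groups C_0 ≅ Z^4, C_1 ≅ Z^6, C_2 ≅ Z^4, C_3 ≅ Z^1.

The boundary map ∂_1: C_1 → C_0 is given by ∂[p,q] = [q] − [p]. For instance
  ∂[v_0,v_2] = [v_2] − [v_0].
As a 4×6 matrix over Z this has rank 3, with invariant factors (1,1,1).

The boundary map ∂_2: C_2 → C_1 acts by ∂[p,q,r] = [q,r] − [p,r] + [p,q]. For instance
  ∂[v_0,v_1,v_3] = [v_1,v_3] − [v_0,v_3] + [v_0,v_1],
  ∂[v_0,v_1,v_2] = [v_1,v_2] − [v_0,v_2] + [v_0,v_1].
This gives a 6×4 integer matrix of rank 3; reducing to Smith normal form yields diagonal entries (1,1,1).

Boundary ∂_3: C_3 → C_2 sends each 3-simplex σ to the alternating sum Σ_i (−1)^i (σ with its i-th vertex removed). For instance
  ∂[v_0,v_1,v_2,v_3] = [v_1,v_2,v_3] − [v_0,v_2,v_3] + [v_0,v_1,v_3] − [v_0,v_1,v_2].
The resulting 4×1 matrix has rank 1, and its Smith normal form has invariant factors (1).

Computing H_k = (kernel of ∂_k) / (image of ∂_{k+1}):

  H_0: rank C_0 − rank ∂_1 = 4 − 3 = 1, and the invariant factors of ∂_1 are all 1, so H_0 = Z.
  H_1: rank ker ∂_1 − rank ∂_2 = (6 − 3) − 3 = 0, and the invariant factors of ∂_2 are all 1, so H_1 = 0.
  H_2: rank ker ∂_2 − rank ∂_3 = (4 − 3) − 1 = 0, and the invariant factors of ∂_3 are all 1, so H_2 = 0.
  H_3: rank ker ∂_3 − rank ∂_4 = (1 − 1) − 0 = 0, and there is no ∂_4, so H_3 = 0.

As a check, the Euler characteristic is 4 − 6 + 4 − 1 = 1, which agrees with 1 − 0 + 0 − 0 = 1.

Hence the Betti numbers are b_0 = 1, b_1 = 0, b_2 = 0, b_3 = 0.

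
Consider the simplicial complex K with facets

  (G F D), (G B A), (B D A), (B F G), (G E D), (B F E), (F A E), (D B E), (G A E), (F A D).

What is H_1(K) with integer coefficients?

K has 6 vertices, 15 edges, 10 triangles.
rank ∂_1 = 5, rank ∂_2 = 10 ⇒ b_1 = 15 − 5 − 10 = 0; ∂_2 has invariant factor(s) [2] giving torsion. So H_1 ≅ Z/2.

H_1 ≅ Z/2.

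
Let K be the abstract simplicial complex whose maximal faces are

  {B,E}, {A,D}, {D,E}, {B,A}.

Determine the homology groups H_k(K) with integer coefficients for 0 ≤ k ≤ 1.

Take the total order A < B < D < E on the vertex set. Then K (dimension 1) consists of the simplices:

  0-simplices (4): A, B, D, E
  1-simplices (4): AB, AD, BE, DE

Hence C_0 ≅ Z^4, C_1 ≅ Z^4.

∂_1: C_1 → C_0 sends each edge [p,q] (with p < q) to q − p. For instance
  ∂AB = B − A.
The 4×4 boundary matrix has rank 3 and Smith normal form diag(1,1,1).

From H_k ≅ ker(∂_k) / im(∂_{k+1}) we obtain:

  H_0: rank C_0 − rank ∂_1 = 4 − 3 = 1, and the invariant factors of ∂_1 are all 1, so H_0 ≅ Z.
  H_1: rank ker ∂_1 − rank ∂_2 = (4 − 3) − 0 = 1, and there is no ∂_2, so H_1 ≅ Z.

H_0 ≅ Z,  H_1 ≅ Z.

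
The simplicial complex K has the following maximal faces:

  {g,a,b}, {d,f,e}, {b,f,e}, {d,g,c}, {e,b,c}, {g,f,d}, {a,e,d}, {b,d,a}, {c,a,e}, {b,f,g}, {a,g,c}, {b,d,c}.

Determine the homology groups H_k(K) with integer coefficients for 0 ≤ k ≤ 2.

H_0 ≅ Z,  H_1 ≅ Z_2,  H_2 = 0.

K has 7 vertices, 18 edges, 12 triangles.
rank ∂_0 = 0, rank ∂_1 = 6 ⇒ b_0 = 7 − 0 − 6 = 1; all invariant factors of ∂_1 are 1 so no torsion. So H_0 ≅ Z.
rank ∂_1 = 6, rank ∂_2 = 12 ⇒ b_1 = 18 − 6 − 12 = 0; ∂_2 has invariant factor(s) [2] giving torsion. So H_1 ≅ Z_2.
rank ∂_2 = 12, rank ∂_3 = 0 ⇒ b_2 = 12 − 12 − 0 = 0. So H_2 ≅ 0.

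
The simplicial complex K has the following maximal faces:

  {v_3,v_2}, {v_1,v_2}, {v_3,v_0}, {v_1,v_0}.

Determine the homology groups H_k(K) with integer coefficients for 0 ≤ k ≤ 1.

We work with the vertex ordering v_0 < v_1 < v_2 < v_3. The simplices of K, each written with vertices in increasing order, are:

  0-simplices (4): [v_0], [v_1], [v_2], [v_3]
  1-simplices (4): [v_0,v_1], [v_0,v_3], [v_1,v_2], [v_2,v_3]

Hence C_0 ≅ Z^4, C_1 ≅ Z^4.

Boundary ∂_1: C_1 → C_0 maps an edge to its endpoints' difference, ∂[p,q] = q − p. For instance
  ∂[v_1,v_2] = [v_2] − [v_1].
As a 4×4 matrix over Z this has rank 3, with invariant factors (1,1,1).

Reading off H_k = ker ∂_k / im ∂_{k+1}:

  H_0: rank C_0 − rank ∂_1 = 4 − 3 = 1, and the invariant factors of ∂_1 are all 1, so H_0 ≅ Z.
  H_1: rank ker ∂_1 − rank ∂_2 = (4 − 3) − 0 = 1, and there is no ∂_2, so H_1 ≅ Z.

H_0 = Z,  H_1 = Z.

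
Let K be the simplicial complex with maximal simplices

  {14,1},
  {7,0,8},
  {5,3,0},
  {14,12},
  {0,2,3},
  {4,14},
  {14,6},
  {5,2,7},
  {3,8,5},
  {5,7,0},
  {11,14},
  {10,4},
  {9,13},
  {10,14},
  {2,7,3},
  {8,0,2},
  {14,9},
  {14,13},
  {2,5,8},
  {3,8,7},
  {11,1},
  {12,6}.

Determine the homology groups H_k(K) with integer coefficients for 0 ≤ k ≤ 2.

Fix the vertex order 0 < 1 < 2 < 3 < 4 < 5 < 6 < 7 < 8 < 9 < 10 < 11 < 12 < 13 < 14 and write every simplex with vertices in increasing order. Then dim K = 2 and the simplices of K are:

  0-simplices (15): [0], [1], [2], [3], [4], [5], [6], [7], [8], [9], [10], [11], [12], [13], [14]
  1-simplices (27): (27 of them)
  2-simplices (10): [0,2,3], [0,2,8], [0,3,5], [0,5,7], [0,7,8], [2,3,7], [2,5,7], [2,5,8], [3,5,8], [3,7,8]

giving chain groups C_0 ≅ Z^15, C_1 ≅ Z^27, C_2 ≅ Z^10.

Boundary ∂_1: C_1 → C_0 is given by ∂[p,q] = [q] − [p]. For instance
  ∂[1,11] = [11] − [1].
The 15×27 boundary matrix has rank 13 and Smith normal form diag(1,1,1,1,1,1,1,1,1,1,1,1,1).

Boundary ∂_2: C_2 → C_1 maps a triangle to the signed sum of its edges. For instance
  ∂[0,5,7] = [5,7] − [0,7] + [0,5],
  ∂[0,3,5] = [3,5] − [0,5] + [0,3].
This gives a 27×10 integer matrix of rank 10; reducing to Smith normal form yields diagonal entries (1,1,1,1,1,1,1,1,1,2).

Now H_k = ker ∂_k / im ∂_{k+1}, so:

  H_0: rank C_0 − rank ∂_1 = 15 − 13 = 2, and the invariant factors of ∂_1 are all 1, so H_0 ≅ Z^2.
  H_1: rank ker ∂_1 − rank ∂_2 = (27 − 13) − 10 = 4, and ∂_2 has invariant factor 2 > 1, so H_1 ≅ Z^4 ⊕ Z/2Z.
  H_2: rank ker ∂_2 − rank ∂_3 = (10 − 10) − 0 = 0, and there is no ∂_3, so H_2 ≅ 0.

As a check, the Euler characteristic is 15 − 27 + 10 = -2, which agrees with 2 − 4 + 0 = -2.

H_0 ≅ Z^2,  H_1 ≅ Z^4 ⊕ Z/2Z,  H_2 = 0.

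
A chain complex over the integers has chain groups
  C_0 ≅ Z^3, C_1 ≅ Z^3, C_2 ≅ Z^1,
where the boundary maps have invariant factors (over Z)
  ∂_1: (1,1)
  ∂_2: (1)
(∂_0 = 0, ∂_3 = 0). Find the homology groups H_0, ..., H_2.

H_0: b_0 = 3 − 0 − 2 = 1; torsion from ∂_1 factors > 1: none. So H_0 = Z.
H_1: b_1 = 3 − 2 − 1 = 0; torsion from ∂_2 factors > 1: none. So H_1 = 0.
H_2: b_2 = 1 − 1 − 0 = 0; torsion from ∂_3 factors > 1: none. So H_2 = 0.

H_0 = Z,  H_1 = 0,  H_2 = 0.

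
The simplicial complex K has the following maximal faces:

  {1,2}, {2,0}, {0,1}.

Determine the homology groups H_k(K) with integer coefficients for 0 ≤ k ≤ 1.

K has 3 vertices, 3 edges.
rank ∂_0 = 0, rank ∂_1 = 2 ⇒ b_0 = 3 − 0 − 2 = 1; all invariant factors of ∂_1 are 1 so no torsion. So H_0 = Z.
rank ∂_1 = 2, rank ∂_2 = 0 ⇒ b_1 = 3 − 2 − 0 = 1. So H_1 = Z.

H_0 ≅ Z,  H_1 ≅ Z.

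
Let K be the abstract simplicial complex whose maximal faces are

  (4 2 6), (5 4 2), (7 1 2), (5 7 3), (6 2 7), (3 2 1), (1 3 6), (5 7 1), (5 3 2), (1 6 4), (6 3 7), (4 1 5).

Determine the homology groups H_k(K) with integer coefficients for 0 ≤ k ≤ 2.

Order the vertices as 1 < 2 < 3 < 4 < 5 < 6 < 7. Listing each simplex with vertices in this order, K has dimension 2 with simplices:

  0-simplices (7): [1], [2], [3], [4], [5], [6], [7]
  1-simplices (18): [1,2], [1,3], [1,4], [1,5], [1,6], [1,7], [2,3], [2,4], [2,5], [2,6], [2,7], [3,5], [3,6], [3,7], [4,5], [4,6], [5,7], [6,7]
  2-simplices (12): [1,2,3], [1,2,7], [1,3,6], [1,4,5], [1,4,6], [1,5,7], [2,3,5], [2,4,5], [2,4,6], [2,6,7], [3,5,7], [3,6,7]

giving chain groups C_0 ≅ Z^7, C_1 ≅ Z^18, C_2 ≅ Z^12.

Boundary ∂_1: C_1 → C_0 maps an edge to its endpoints' difference, ∂[p,q] = q − p. For instance
  ∂[2,5] = [5] − [2].
The resulting 7×18 matrix has rank 6, and its Smith normal form has invariant factors (1,1,1,1,1,1).

∂_2: C_2 → C_1 maps a triangle to the signed sum of its edges. For instance
  ∂[2,6,7] = [6,7] − [2,7] + [2,6],
  ∂[2,3,5] = [3,5] − [2,5] + [2,3].
The 18×12 boundary matrix has rank 12 and Smith normal form diag(1,1,1,1,1,1,1,1,1,1,1,2).

Reading off H_k = ker ∂_k / im ∂_{k+1}:

  H_0: rank C_0 − rank ∂_1 = 7 − 6 = 1, and the invariant factors of ∂_1 are all 1, so H_0 ≅ Z.
  H_1: rank ker ∂_1 − rank ∂_2 = (18 − 6) − 12 = 0, and ∂_2 has invariant factor 2 > 1, so H_1 ≅ Z_2.
  H_2: rank ker ∂_2 − rank ∂_3 = (12 − 12) − 0 = 0, and there is no ∂_3, so H_2 ≅ 0.

As a check, the Euler characteristic is 7 − 18 + 12 = 1, which agrees with 1 − 0 + 0 = 1.

H_0 = Z,  H_1 = Z_2,  H_2 = 0.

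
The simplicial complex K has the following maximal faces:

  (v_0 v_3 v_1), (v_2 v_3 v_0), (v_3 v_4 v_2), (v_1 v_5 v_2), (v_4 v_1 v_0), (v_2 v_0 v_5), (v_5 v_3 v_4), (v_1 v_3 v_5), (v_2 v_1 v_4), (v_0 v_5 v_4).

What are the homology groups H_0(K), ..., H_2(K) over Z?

Take the total order v_0 < v_1 < v_2 < v_3 < v_4 < v_5 on the vertex set. Then K (dimension 2) consists of the simplices:

  0-simplices (6): [v_0], [v_1], [v_2], [v_3], [v_4], [v_5]
  1-simplices (15): (15 of them)
  2-simplices (10): [v_0,v_1,v_3], [v_0,v_1,v_4], [v_0,v_2,v_3], [v_0,v_2,v_5], [v_0,v_4,v_5], [v_1,v_2,v_4], [v_1,v_2,v_5], [v_1,v_3,v_5], [v_2,v_3,v_4], [v_3,v_4,v_5]

Hence C_0 ≅ Z^6, C_1 ≅ Z^15, C_2 ≅ Z^10.

The boundary map ∂_1: C_1 → C_0 maps an edge to its endpoints' difference, ∂[p,q] = q − p. For instance
  ∂[v_0,v_3] = [v_3] − [v_0].
This gives a 6×15 integer matrix of rank 5; reducing to Smith normal form yields diagonal entries (1,1,1,1,1).

The boundary map ∂_2: C_2 → C_1 maps a triangle to the signed sum of its edges. For instance
  ∂[v_0,v_1,v_4] = [v_1,v_4] − [v_0,v_4] + [v_0,v_1],
  ∂[v_3,v_4,v_5] = [v_4,v_5] − [v_3,v_5] + [v_3,v_4].
The 15×10 boundary matrix has rank 10 and Smith normal form diag(1,1,1,1,1,1,1,1,1,2).

Now H_k = ker ∂_k / im ∂_{k+1}, so:

  H_0: rank C_0 − rank ∂_1 = 6 − 5 = 1, and the invariant factors of ∂_1 are all 1, so H_0 = Z.
  H_1: rank ker ∂_1 − rank ∂_2 = (15 − 5) − 10 = 0, and ∂_2 has invariant factor 2 > 1, so H_1 = Z/2.
  H_2: rank ker ∂_2 − rank ∂_3 = (10 − 10) − 0 = 0, and there is no ∂_3, so H_2 = 0.

H_0 = Z,  H_1 = Z/2,  H_2 = 0.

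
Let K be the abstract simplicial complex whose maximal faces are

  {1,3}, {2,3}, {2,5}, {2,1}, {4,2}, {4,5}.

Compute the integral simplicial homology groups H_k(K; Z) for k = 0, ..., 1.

Order the vertices as 1 < 2 < 3 < 4 < 5. Listing each simplex with vertices in this order, K has dimension 1 with simplices:

  0-simplices (5): [1], [2], [3], [4], [5]
  1-simplices (6): [1,2], [1,3], [2,3], [2,4], [2,5], [4,5]

Hence C_0 ≅ Z^5, C_1 ≅ Z^6.

Boundary ∂_1: C_1 → C_0 sends each edge [p,q] (with p < q) to q − p. For instance
  ∂[1,3] = [3] − [1].
This gives a 5×6 integer matrix of rank 4; reducing to Smith normal form yields diagonal entries (1,1,1,1).

Reading off H_k = ker ∂_k / im ∂_{k+1}:

  H_0: rank C_0 − rank ∂_1 = 5 − 4 = 1, and the invariant factors of ∂_1 are all 1, so H_0 = Z.
  H_1: rank ker ∂_1 − rank ∂_2 = (6 − 4) − 0 = 2, and there is no ∂_2, so H_1 = Z^2.

As a check, the Euler characteristic is 5 − 6 = -1, which agrees with 1 − 2 = -1.

H_0 ≅ Z,  H_1 ≅ Z^2.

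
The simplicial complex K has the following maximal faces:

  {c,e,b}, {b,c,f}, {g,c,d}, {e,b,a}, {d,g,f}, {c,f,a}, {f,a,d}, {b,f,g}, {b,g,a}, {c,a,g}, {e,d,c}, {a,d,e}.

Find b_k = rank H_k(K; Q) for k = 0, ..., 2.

K has 7 vertices, 18 edges, 12 triangles.
rank ∂_0 = 0, rank ∂_1 = 6 ⇒ b_0 = 7 − 0 − 6 = 1; all invariant factors of ∂_1 are 1 so no torsion. So H_0 ≅ Z.
rank ∂_1 = 6, rank ∂_2 = 12 ⇒ b_1 = 18 − 6 − 12 = 0; ∂_2 has invariant factor(s) [2] giving torsion. So H_1 ≅ Z/2.
rank ∂_2 = 12, rank ∂_3 = 0 ⇒ b_2 = 12 − 12 − 0 = 0. So H_2 ≅ 0.

b_0 = 1, b_1 = 0, b_2 = 0.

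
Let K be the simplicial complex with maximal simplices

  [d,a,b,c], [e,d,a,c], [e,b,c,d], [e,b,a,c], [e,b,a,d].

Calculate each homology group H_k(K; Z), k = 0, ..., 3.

H_0 ≅ Z,  H_1 = 0,  H_2 = 0,  H_3 ≅ Z.

We work with the vertex ordering a < b < c < d < e. The simplices of K, each written with vertices in increasing order, are:

  0-simplices (5): a, b, c, d, e
  1-simplices (10): ab, ac, ad, ae, bc, bd, be, cd, ce, de
  2-simplices (10): abc, abd, abe, acd, ace, ade, bcd, bce, bde, cde
  3-simplices (5): abcd, abce, abde, acde, bcde

Hence C_0 ≅ Z^5, C_1 ≅ Z^10, C_2 ≅ Z^10, C_3 ≅ Z^5.

∂_1: C_1 → C_0 maps an edge to its endpoints' difference, ∂[p,q] = q − p.
The resulting 5×10 matrix has rank 4, and its Smith normal form has invariant factors (1,1,1,1).

The boundary map ∂_2: C_2 → C_1 acts by ∂[p,q,r] = [q,r] − [p,r] + [p,q]. For instance
  ∂ade = de − ae + ad,
  ∂bce = ce − be + bc.
The 10×10 boundary matrix has rank 6 and Smith normal form diag(1,1,1,1,1,1).

The boundary map ∂_3: C_3 → C_2 sends each 3-simplex σ to the alternating sum Σ_i (−1)^i (σ with its i-th vertex removed). For instance
  ∂bcde = cde − bde + bce − bcd,
  ∂abcd = bcd − acd + abd − abc.
The 10×5 boundary matrix has rank 4 and Smith normal form diag(1,1,1,1).

Computing H_k = (kernel of ∂_k) / (image of ∂_{k+1}):

  H_0: rank C_0 − rank ∂_1 = 5 − 4 = 1, and the invariant factors of ∂_1 are all 1, so H_0 = Z.
  H_1: rank ker ∂_1 − rank ∂_2 = (10 − 4) − 6 = 0, and the invariant factors of ∂_2 are all 1, so H_1 = 0.
  H_2: rank ker ∂_2 − rank ∂_3 = (10 − 6) − 4 = 0, and the invariant factors of ∂_3 are all 1, so H_2 = 0.
  H_3: rank ker ∂_3 − rank ∂_4 = (5 − 4) − 0 = 1, and there is no ∂_4, so H_3 = Z.

As a check, the Euler characteristic is 5 − 10 + 10 − 5 = 0, which agrees with 1 − 0 + 0 − 1 = 0.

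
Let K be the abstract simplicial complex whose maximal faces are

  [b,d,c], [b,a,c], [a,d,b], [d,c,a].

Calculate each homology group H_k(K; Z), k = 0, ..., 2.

Take the total order a < b < c < d on the vertex set. Then K (dimension 2) consists of the simplices:

  0-simplices (4): a, b, c, d
  1-simplices (6): ab, ac, ad, bc, bd, cd
  2-simplices (4): abc, abd, acd, bcd

giving chain groups C_0 ≅ Z^4, C_1 ≅ Z^6, C_2 ≅ Z^4.

The boundary map ∂_1: C_1 → C_0 maps an edge to its endpoints' difference, ∂[p,q] = q − p. For instance
  ∂ad = d − a.
This gives a 4×6 integer matrix of rank 3; reducing to Smith normal form yields diagonal entries (1,1,1).

∂_2: C_2 → C_1 acts by ∂[p,q,r] = [q,r] − [p,r] + [p,q]. For instance
  ∂acd = cd − ad + ac,
  ∂abd = bd − ad + ab.
This gives a 6×4 integer matrix of rank 3; reducing to Smith normal form yields diagonal entries (1,1,1).

Now H_k = ker ∂_k / im ∂_{k+1}, so:

  H_0: rank C_0 − rank ∂_1 = 4 − 3 = 1, and the invariant factors of ∂_1 are all 1, so H_0 ≅ Z.
  H_1: rank ker ∂_1 − rank ∂_2 = (6 − 3) − 3 = 0, and the invariant factors of ∂_2 are all 1, so H_1 ≅ 0.
  H_2: rank ker ∂_2 − rank ∂_3 = (4 − 3) − 0 = 1, and there is no ∂_3, so H_2 ≅ Z.

As a check, the Euler characteristic is 4 − 6 + 4 = 2, which agrees with 1 − 0 + 1 = 2.
(K is a triangulation of the 2-sphere S^2.)

H_0 ≅ Z,  H_1 = 0,  H_2 ≅ Z.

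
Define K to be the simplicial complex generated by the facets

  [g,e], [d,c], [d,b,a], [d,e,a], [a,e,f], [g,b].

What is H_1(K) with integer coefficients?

H_1 = Z.

We work with the vertex ordering a < b < c < d < e < f < g. The simplices of K, each written with vertices in increasing order, are:

  0-simplices (7): a, b, c, d, e, f, g
  1-simplices (10): ab, ad, ae, af, bd, bg, cd, de, ef, eg
  2-simplices (3): abd, ade, aef

so the chain groups are C_0 ≅ Z^7, C_1 ≅ Z^10, C_2 ≅ Z^3.

∂_1: C_1 → C_0 maps an edge to its endpoints' difference, ∂[p,q] = q − p.
This gives a 7×10 integer matrix of rank 6; reducing to Smith normal form yields diagonal entries (1,1,1,1,1,1).

∂_2: C_2 → C_1 sends each 2-simplex [p,q,r] to [q,r] − [p,r] + [p,q]. For instance
  ∂ade = de − ae + ad,
  ∂abd = bd − ad + ab.
This gives a 10×3 integer matrix of rank 3; reducing to Smith normal form yields diagonal entries (1,1,1).

Computing H_k = (kernel of ∂_k) / (image of ∂_{k+1}):

  H_1: rank ker ∂_1 − rank ∂_2 = (10 − 6) − 3 = 1, and the invariant factors of ∂_2 are all 1, so H_1 ≅ Z.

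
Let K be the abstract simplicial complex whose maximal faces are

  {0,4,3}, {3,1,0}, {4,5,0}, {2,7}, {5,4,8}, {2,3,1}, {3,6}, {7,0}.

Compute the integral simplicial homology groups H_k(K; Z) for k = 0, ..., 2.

We work with the vertex ordering 0 < 1 < 2 < 3 < 4 < 5 < 6 < 7 < 8. The simplices of K, each written with vertices in increasing order, are:

  0-simplices (9): [0], [1], [2], [3], [4], [5], [6], [7], [8]
  1-simplices (14): [0,1], [0,3], [0,4], [0,5], [0,7], [1,2], [1,3], [2,3], [2,7], [3,4], [3,6], [4,5], [4,8], [5,8]
  2-simplices (5): [0,1,3], [0,3,4], [0,4,5], [1,2,3], [4,5,8]

so the chain groups are C_0 ≅ Z^9, C_1 ≅ Z^14, C_2 ≅ Z^5.

∂_1: C_1 → C_0 sends each edge [p,q] (with p < q) to q − p.
As a 9×14 matrix over Z this has rank 8, with invariant factors (1,1,1,1,1,1,1,1).

∂_2: C_2 → C_1 sends each 2-simplex [p,q,r] to [q,r] − [p,r] + [p,q]. For instance
  ∂[0,1,3] = [1,3] − [0,3] + [0,1],
  ∂[1,2,3] = [2,3] − [1,3] + [1,2].
This gives a 14×5 integer matrix of rank 5; reducing to Smith normal form yields diagonal entries (1,1,1,1,1).

Computing H_k = (kernel of ∂_k) / (image of ∂_{k+1}):

  H_0: rank C_0 − rank ∂_1 = 9 − 8 = 1, and the invariant factors of ∂_1 are all 1, so H_0 = Z.
  H_1: rank ker ∂_1 − rank ∂_2 = (14 − 8) − 5 = 1, and the invariant factors of ∂_2 are all 1, so H_1 = Z.
  H_2: rank ker ∂_2 − rank ∂_3 = (5 − 5) − 0 = 0, and there is no ∂_3, so H_2 = 0.

H_0 = Z,  H_1 = Z,  H_2 = 0.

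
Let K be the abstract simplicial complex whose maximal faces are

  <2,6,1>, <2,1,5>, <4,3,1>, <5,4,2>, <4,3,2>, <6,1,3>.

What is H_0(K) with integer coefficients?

H_0 = Z.

We work with the vertex ordering 1 < 2 < 3 < 4 < 5 < 6. The simplices of K, each written with vertices in increasing order, are:

  0-simplices (6): [1], [2], [3], [4], [5], [6]
  1-simplices (12): [1,2], [1,3], [1,4], [1,5], [1,6], [2,3], [2,4], [2,5], [2,6], [3,4], [3,6], [4,5]
  2-simplices (6): [1,2,5], [1,2,6], [1,3,4], [1,3,6], [2,3,4], [2,4,5]

giving chain groups C_0 ≅ Z^6, C_1 ≅ Z^12, C_2 ≅ Z^6.

The boundary map ∂_1: C_1 → C_0 is given by ∂[p,q] = [q] − [p]. For instance
  ∂[3,6] = [6] − [3].
The 6×12 boundary matrix has rank 5 and Smith normal form diag(1,1,1,1,1).

∂_2: C_2 → C_1 sends each 2-simplex [p,q,r] to [q,r] − [p,r] + [p,q]. For instance
  ∂[1,3,4] = [3,4] − [1,4] + [1,3],
  ∂[1,2,6] = [2,6] − [1,6] + [1,2].
The 12×6 boundary matrix has rank 6 and Smith normal form diag(1,1,1,1,1,1).

Computing H_k = (kernel of ∂_k) / (image of ∂_{k+1}):

  H_0: rank C_0 − rank ∂_1 = 6 − 5 = 1, and the invariant factors of ∂_1 are all 1, so H_0 = Z.

(K is a triangulation of the cylinder S^1 x I.)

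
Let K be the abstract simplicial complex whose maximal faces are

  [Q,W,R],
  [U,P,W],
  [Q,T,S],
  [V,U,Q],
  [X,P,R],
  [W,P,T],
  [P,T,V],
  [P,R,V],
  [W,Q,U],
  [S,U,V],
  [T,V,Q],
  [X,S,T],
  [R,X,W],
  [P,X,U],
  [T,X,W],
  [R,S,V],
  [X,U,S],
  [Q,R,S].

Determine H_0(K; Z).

Fix the vertex order P < Q < R < S < T < U < V < W < X and write every simplex with vertices in increasing order. Then dim K = 2 and the simplices of K are:

  0-simplices (9): P, Q, R, S, T, U, V, W, X
  1-simplices (27): PR, PT, PU, PV, PW, PX, QR, QS, QT, QU, QV, QW, RS, RV, RW, RX, ST, SU, SV, SX, TV, TW, TX, UV, UW, UX, WX
  2-simplices (18): PRV, PRX, PTV, PTW, PUW, PUX, QRS, QRW, QST, QTV, QUV, QUW, RSV, RWX, STX, SUV, SUX, TWX

Hence C_0 ≅ Z^9, C_1 ≅ Z^27, C_2 ≅ Z^18.

The boundary map ∂_1: C_1 → C_0 maps an edge to its endpoints' difference, ∂[p,q] = q − p. For instance
  ∂PW = W − P.
The 9×27 boundary matrix has rank 8 and Smith normal form diag(1,1,1,1,1,1,1,1).

The boundary map ∂_2: C_2 → C_1 sends each 2-simplex [p,q,r] to [q,r] − [p,r] + [p,q]. For instance
  ∂QUV = UV − QV + QU,
  ∂PTW = TW − PW + PT.
The 27×18 boundary matrix has rank 18 and Smith normal form diag(1,1,1,1,1,1,1,1,1,1,1,1,1,1,1,1,1,2).

Computing H_k = (kernel of ∂_k) / (image of ∂_{k+1}):

  H_0: rank C_0 − rank ∂_1 = 9 − 8 = 1, and the invariant factors of ∂_1 are all 1, so H_0 ≅ Z.

H_0 ≅ Z.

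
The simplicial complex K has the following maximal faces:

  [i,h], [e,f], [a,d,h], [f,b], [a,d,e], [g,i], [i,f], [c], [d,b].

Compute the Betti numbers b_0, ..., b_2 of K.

K has 9 vertices, 11 edges, 2 triangles.
rank ∂_0 = 0, rank ∂_1 = 7 ⇒ b_0 = 9 − 0 − 7 = 2; all invariant factors of ∂_1 are 1 so no torsion. So H_0 ≅ Z^2.
rank ∂_1 = 7, rank ∂_2 = 2 ⇒ b_1 = 11 − 7 − 2 = 2; all invariant factors of ∂_2 are 1 so no torsion. So H_1 ≅ Z^2.
rank ∂_2 = 2, rank ∂_3 = 0 ⇒ b_2 = 2 − 2 − 0 = 0. So H_2 ≅ 0.

b_0 = 2, b_1 = 2, b_2 = 0.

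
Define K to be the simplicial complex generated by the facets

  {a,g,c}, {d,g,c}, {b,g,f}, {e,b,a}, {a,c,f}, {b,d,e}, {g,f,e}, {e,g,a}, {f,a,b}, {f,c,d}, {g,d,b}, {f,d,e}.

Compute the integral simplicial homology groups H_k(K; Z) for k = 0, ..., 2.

Take the total order a < b < c < d < e < f < g on the vertex set. Then K (dimension 2) consists of the simplices:

  0-simplices (7): a, b, c, d, e, f, g
  1-simplices (18): ab, ac, ae, af, ag, bd, be, bf, bg, cd, cf, cg, de, df, dg, ef, eg, fg
  2-simplices (12): abe, abf, acf, acg, aeg, bde, bdg, bfg, cdf, cdg, def, efg

giving chain groups C_0 ≅ Z^7, C_1 ≅ Z^18, C_2 ≅ Z^12.

The boundary map ∂_1: C_1 → C_0 maps an edge to its endpoints' difference, ∂[p,q] = q − p. For instance
  ∂bf = f − b.
The 7×18 boundary matrix has rank 6 and Smith normal form diag(1,1,1,1,1,1).

Boundary ∂_2: C_2 → C_1 sends each 2-simplex [p,q,r] to [q,r] − [p,r] + [p,q]. For instance
  ∂abe = be − ae + ab,
  ∂abf = bf − af + ab.
As a 18×12 matrix over Z this has rank 12, with invariant factors (1,1,1,1,1,1,1,1,1,1,1,2).

Now H_k = ker ∂_k / im ∂_{k+1}, so:

  H_0: rank C_0 − rank ∂_1 = 7 − 6 = 1, and the invariant factors of ∂_1 are all 1, so H_0 ≅ Z.
  H_1: rank ker ∂_1 − rank ∂_2 = (18 − 6) − 12 = 0, and ∂_2 has invariant factor 2 > 1, so H_1 ≅ Z/2Z.
  H_2: rank ker ∂_2 − rank ∂_3 = (12 − 12) − 0 = 0, and there is no ∂_3, so H_2 ≅ 0.

As a check, the Euler characteristic is 7 − 18 + 12 = 1, which agrees with 1 − 0 + 0 = 1.

H_0 = Z,  H_1 = Z/2Z,  H_2 = 0.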